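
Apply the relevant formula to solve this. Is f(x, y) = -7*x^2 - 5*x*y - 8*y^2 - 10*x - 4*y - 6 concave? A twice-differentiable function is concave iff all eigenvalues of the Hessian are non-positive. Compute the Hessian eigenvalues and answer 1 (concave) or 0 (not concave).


The Hessian of f(x,y) = -7*x^2 - 5*x*y - 8*y^2 - 10*x - 4*y - 6 is:
H = [[-14, -5], [-5, -16]]
Trace = -14 - 16 = -30
Determinant = -14*-16 - (-5)^2 = 199
Discriminant = (-30)^2 - 4*199 = 104.0
Eigenvalues: lambda_1 = -20.099, lambda_2 = -9.901
The function is concave.

1


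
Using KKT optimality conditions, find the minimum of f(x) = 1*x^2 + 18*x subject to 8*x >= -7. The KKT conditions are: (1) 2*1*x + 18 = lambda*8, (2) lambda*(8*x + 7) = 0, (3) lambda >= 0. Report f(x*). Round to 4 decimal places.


Step 1: Try lambda = 0 (constraint inactive).
x_unc = -18/(2*1) = -9.0
Check: 8*-9.0 = -72.0 < -7 -- violated!
Step 2: Constraint must be active: 8*x = -7
x* = -7/8 = -0.875
lambda = (2*1*(-0.875) + 18)/8 = 2.0313
Step 3: Compute optimal value.
f(x*) = 1*(-0.875)^2 + 18*(-0.875) = -14.9844


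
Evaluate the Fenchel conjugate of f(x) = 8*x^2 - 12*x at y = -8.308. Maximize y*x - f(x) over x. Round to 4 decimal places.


f*(y) = sup_x {y*x - a*x^2 - b*x} = sup_x {(y-b)*x - a*x^2}
FOC: (y - b) - 2a*x = 0 => x* = (y - b)/(2a)
x* = (-8.308 + 12)/(2*8) = 0.2308
f*(-8.308) = (y-b)^2/(4a) = (-8.308 + 12)^2/(4*8)
= 13.6309/32 = 0.426


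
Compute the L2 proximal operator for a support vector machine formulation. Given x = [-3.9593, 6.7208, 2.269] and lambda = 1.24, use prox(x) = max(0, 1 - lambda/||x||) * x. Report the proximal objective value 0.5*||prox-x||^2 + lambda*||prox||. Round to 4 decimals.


Step 1: Compute ||x||.
||x|| = 8.1236
Step 2: Compute scaling factor.
scale = max(0, 1 - 1.24/8.1236) = 0.8474
Step 3: prox(x) = [-3.3549, 5.6949, 1.9227]
||prox(x)|| = 6.8836
Step 4: Proximal objective.
0.5*||prox-x||^2 = 0.7688
lambda*||prox|| = 8.5357
Total = 9.3045


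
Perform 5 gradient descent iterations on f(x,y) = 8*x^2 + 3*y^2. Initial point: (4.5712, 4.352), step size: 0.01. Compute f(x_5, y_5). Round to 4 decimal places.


Gradient descent on f(x,y) = 8*x^2 + 3*y^2.
Starting point: (4.5712, 4.352), alpha = 0.01
Step 1: grad_x = 2*8*4.5712 = 73.1392, grad_y = 2*3*4.352 = 26.112
  x_1 = 4.5712 - 0.01*73.1392 = 3.8398
  y_1 = 4.352 - 0.01*26.112 = 4.0909
Step 2: grad_x = 2*8*3.8398 = 61.4369, grad_y = 2*3*4.0909 = 24.5453
  x_2 = 3.8398 - 0.01*61.4369 = 3.2254
  y_2 = 4.0909 - 0.01*24.5453 = 3.8454
Step 3: grad_x = 2*8*3.2254 = 51.607, grad_y = 2*3*3.8454 = 23.0726
  x_3 = 3.2254 - 0.01*51.607 = 2.7094
  y_3 = 3.8454 - 0.01*23.0726 = 3.6147
Step 4: grad_x = 2*8*2.7094 = 43.3499, grad_y = 2*3*3.6147 = 21.6882
  x_4 = 2.7094 - 0.01*43.3499 = 2.2759
  y_4 = 3.6147 - 0.01*21.6882 = 3.3978
Step 5: grad_x = 2*8*2.2759 = 36.4139, grad_y = 2*3*3.3978 = 20.3869
  x_5 = 2.2759 - 0.01*36.4139 = 1.9117
  y_5 = 3.3978 - 0.01*20.3869 = 3.194
f(1.9117, 3.194) = 8*1.9117^2 + 3*3.194^2 = 59.8417


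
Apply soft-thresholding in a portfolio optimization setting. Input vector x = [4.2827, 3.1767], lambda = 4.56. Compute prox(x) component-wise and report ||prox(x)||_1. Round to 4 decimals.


Soft-thresholding with lambda = 4.56:
prox(4.2827) = sign(4.2827)*max(|4.2827| - 4.56, 0) = 0.0
prox(3.1767) = sign(3.1767)*max(|3.1767| - 4.56, 0) = 0.0
prox(x) = [0.0, 0.0]
||prox(x)||_1 = 0.0 + 0.0 = 0.0


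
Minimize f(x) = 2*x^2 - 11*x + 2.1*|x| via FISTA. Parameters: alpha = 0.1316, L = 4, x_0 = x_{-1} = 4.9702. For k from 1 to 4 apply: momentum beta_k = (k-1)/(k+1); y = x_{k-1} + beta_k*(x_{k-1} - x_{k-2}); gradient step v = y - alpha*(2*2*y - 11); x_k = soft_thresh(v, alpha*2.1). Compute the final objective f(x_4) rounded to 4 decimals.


FISTA on f(x) = 2*x^2 - 11*x + 2.1*|x|
L = 4, alpha = 0.1316
Iteration 1: beta = 0.0, y = 4.9702 + 0.0*(4.9702 - 4.9702) = 4.9702
  grad(y) = 8.8808, v = y - alpha*grad = 3.8015
  prox(v) = soft_thresh(3.8015, 0.2764) = 3.5251
Iteration 2: beta = 0.3333, y = 3.5251 + 0.3333*(3.5251 - 4.9702) = 3.0434
  grad(y) = 1.1737, v = y - alpha*grad = 2.889
  prox(v) = soft_thresh(2.889, 0.2764) = 2.6126
Iteration 3: beta = 0.5, y = 2.6126 + 0.5*(2.6126 - 3.5251) = 2.1564
  grad(y) = -2.3746, v = y - alpha*grad = 2.4688
  prox(v) = soft_thresh(2.4688, 0.2764) = 2.1925
Iteration 4: beta = 0.6, y = 2.1925 + 0.6*(2.1925 - 2.6126) = 1.9404
  grad(y) = -3.2383, v = y - alpha*grad = 2.3666
  prox(v) = soft_thresh(2.3666, 0.2764) = 2.0902
f(x_4) = 2*2.0902^2 - 11*2.0902 + 2.1*|2.0902| = -9.8649


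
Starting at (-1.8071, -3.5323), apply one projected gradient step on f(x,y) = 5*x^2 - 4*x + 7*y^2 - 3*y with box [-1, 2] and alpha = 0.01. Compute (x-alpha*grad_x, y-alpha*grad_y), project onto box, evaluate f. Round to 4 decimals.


Step 1: Compute gradient at (-1.8071, -3.5323).
grad_x = 2*5*-1.8071 - 4 = -22.071
grad_y = 2*7*-3.5323 - 3 = -52.4522
Step 2: Gradient step.
x_raw = -1.8071 - 0.01*-22.071 = -1.5864
y_raw = -3.5323 - 0.01*-52.4522 = -3.0078
Step 3: Project onto [-1, 2].
x_proj = clip(-1.5864) = -1.0
y_proj = clip(-3.0078) = -1.0
Step 4: Evaluate f.
f(-1.0, -1.0) = 19.0


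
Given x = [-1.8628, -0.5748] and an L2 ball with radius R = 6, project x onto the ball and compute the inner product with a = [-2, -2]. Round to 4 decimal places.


Step 1: Compute ||x|| (intermediates to 6 decimals).
||x|| = sqrt((-1.8628)^2 + (-0.5748)^2) = 1.949466
Step 2: Project.
Since ||x|| <= R, proj = x (no scaling needed).
proj(x) = [-1.8628, -0.5748]
Step 3: Dot product.
a^T * proj(x) = -2*(-1.8628) - 2*(-0.5748) = 4.8752


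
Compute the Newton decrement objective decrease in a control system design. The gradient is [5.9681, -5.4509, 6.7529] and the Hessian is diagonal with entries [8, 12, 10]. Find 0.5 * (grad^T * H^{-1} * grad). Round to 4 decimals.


Step 1: H is diagonal, so H^(-1) * g = [0.746, -0.4542, 0.6753].
Step 2: g^T H^(-1) g = sum_i g_i^2 / H_ii
  = (5.9681)^2/8 + (-5.4509)^2/12 + (6.7529)^2/10
  = 4.4523 + 2.476 + 4.5602 = 11.4885
Step 3: Objective decrease = 0.5 * g^T H^(-1) g = 5.7442


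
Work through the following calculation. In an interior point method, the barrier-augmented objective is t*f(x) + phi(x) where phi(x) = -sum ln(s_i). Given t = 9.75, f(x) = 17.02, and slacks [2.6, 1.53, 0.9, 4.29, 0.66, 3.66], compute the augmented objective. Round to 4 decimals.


Step 1: Compute log-barrier.
ln values: [0.9555, 0.4253, -0.1054, 1.4563, -0.4155, 1.2975]
phi = -(0.9555 + 0.4253 - 0.1054 + 1.4563 - 0.4155 + 1.2975) = -3.6137
Step 2: Compute augmented objective.
t*f(x) = 9.75*17.02 = 165.945
Total = 165.945 - 3.6137 = 162.3313


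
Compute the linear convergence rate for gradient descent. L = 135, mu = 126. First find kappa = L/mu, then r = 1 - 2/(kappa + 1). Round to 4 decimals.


Step 1: Compute the condition number.
kappa = L/mu = 135/126 = 1.0714
Step 2: Compute the convergence rate.
r = 1 - 2/(kappa + 1) = 1 - 2*mu/(L + mu) = (L - mu)/(L + mu) = 9/261 = 0.0345


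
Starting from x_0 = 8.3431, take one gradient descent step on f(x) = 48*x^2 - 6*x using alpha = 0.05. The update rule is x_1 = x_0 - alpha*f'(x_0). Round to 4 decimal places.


We compute the gradient at x_0 and apply the update.
f'(x) = 96*x - 6
f'(8.3431) = 96*8.3431 - 6 = 794.9376
x_1 = 8.3431 - 0.05*794.9376 = -31.4038


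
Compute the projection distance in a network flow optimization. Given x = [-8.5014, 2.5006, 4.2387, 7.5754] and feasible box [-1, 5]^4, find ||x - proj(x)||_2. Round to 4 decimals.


Project each component onto [-1, 5].
clip(-8.5014) = -1.0, clip(2.5006) = 2.5006, clip(4.2387) = 4.2387, clip(7.5754) = 5.0
Projection = [-1.0, 2.5006, 4.2387, 5.0]
Squared diffs: [56.271, 0.0, 0.0, 6.6327]
Distance = sqrt(62.9037) = 7.9312


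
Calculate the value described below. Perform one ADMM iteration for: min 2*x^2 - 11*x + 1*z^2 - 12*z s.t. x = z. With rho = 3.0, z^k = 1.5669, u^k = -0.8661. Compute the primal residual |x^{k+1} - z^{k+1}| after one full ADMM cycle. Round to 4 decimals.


ADMM iteration with rho = 3.0, z^k = 1.5669, u^k = -0.8661
Step 1: x-update.
Minimize 2*x^2 - 11*x + (3.0/2)*(x - 1.5669 - 0.8661)^2
FOC: (2*2 + 3.0)*x = 11 + 3.0*(1.5669 + 0.8661)
x^{k+1} = 2.6141
Step 2: z-update.
Minimize 1*z^2 - 12*z + (3.0/2)*(2.6141 - z - 0.8661)^2
FOC: (2*1 + 3.0)*z = 12 + 3.0*(2.6141 - 0.8661)
z^{k+1} = 3.4488
Step 3: u-update.
u^{k+1} = -0.8661 + 2.6141 - 3.4488 = -1.7008
Step 4: Primal residual = |2.6141 - 3.4488| = 0.8347


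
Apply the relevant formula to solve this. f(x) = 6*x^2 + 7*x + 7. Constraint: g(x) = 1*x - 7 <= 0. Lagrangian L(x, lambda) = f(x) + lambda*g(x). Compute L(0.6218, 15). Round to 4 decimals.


Step 1: Evaluate f(x).
f(0.6218) = 6*0.6218^2 + 7*0.6218 + 7 = 13.6724
Step 2: Evaluate g(x).
g(0.6218) = 1*0.6218 - 7 = -6.3782
Step 3: Compute Lagrangian.
L = 13.6724 + 15*-6.3782 = -82.0006


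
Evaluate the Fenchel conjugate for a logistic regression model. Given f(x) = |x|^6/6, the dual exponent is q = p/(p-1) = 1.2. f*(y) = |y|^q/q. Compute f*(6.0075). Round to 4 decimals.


The conjugate exponent q satisfies 1/p + 1/q = 1.
p = 6, so q = 6/(6 - 1) = 1.2
|y|^q = 6.0075^1.2 = 8.5987
f*(6.0075) = 8.5987 / 1.2 = 7.1656


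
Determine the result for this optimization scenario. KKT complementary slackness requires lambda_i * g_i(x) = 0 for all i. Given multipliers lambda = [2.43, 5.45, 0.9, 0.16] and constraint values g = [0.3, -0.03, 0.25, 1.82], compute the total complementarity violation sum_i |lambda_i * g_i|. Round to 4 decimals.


KKT complementary slackness check:
lambda_1 * g_1 = 2.43 * 0.3 = 0.729
lambda_2 * g_2 = 5.45 * -0.03 = -0.1635
lambda_3 * g_3 = 0.9 * 0.25 = 0.225
lambda_4 * g_4 = 0.16 * 1.82 = 0.2912
Total violation = 0.729 + 0.1635 + 0.225 + 0.2912 = 1.4087


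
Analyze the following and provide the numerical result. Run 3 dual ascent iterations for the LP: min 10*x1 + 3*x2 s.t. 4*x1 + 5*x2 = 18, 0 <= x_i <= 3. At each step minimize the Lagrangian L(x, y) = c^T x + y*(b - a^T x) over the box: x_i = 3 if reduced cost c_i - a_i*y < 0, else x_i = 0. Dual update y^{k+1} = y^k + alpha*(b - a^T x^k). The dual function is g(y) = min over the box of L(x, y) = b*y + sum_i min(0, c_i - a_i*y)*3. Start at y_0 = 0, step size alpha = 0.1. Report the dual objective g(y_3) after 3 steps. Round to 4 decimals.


Dual ascent for LP: min 10*x1 + 3*x2, 4*x1 + 5*x2 = 18, 0 <= x_i <= 3
Step 1: y^k = 0.0, reduced costs: (10.0, 3.0)
  x^k = (0.0, 0.0), subgradient = b - a^T x = 18.0
  y^{k+1} = 0.0 + 0.1*18.0 = 1.8
Step 2: y^k = 1.8, reduced costs: (2.8, -6.0)
  x^k = (0.0, 3.0), subgradient = b - a^T x = 3.0
  y^{k+1} = 1.8 + 0.1*3.0 = 2.1
Step 3: y^k = 2.1, reduced costs: (1.6, -7.5)
  x^k = (0.0, 3.0), subgradient = b - a^T x = 3.0
  y^{k+1} = 2.1 + 0.1*3.0 = 2.4
Dual objective at y_3 = 2.4: reduced costs (0.4, -9.0), box minimizer x = (0.0, 3.0)
g(y_3) = b*y + (c1 - a1*y)*x1 + (c2 - a2*y)*x2 = 18*2.4 + 0.4*0.0 + (-9.0)*3.0 = 43.2 + 0.0 - 27.0 = 16.2


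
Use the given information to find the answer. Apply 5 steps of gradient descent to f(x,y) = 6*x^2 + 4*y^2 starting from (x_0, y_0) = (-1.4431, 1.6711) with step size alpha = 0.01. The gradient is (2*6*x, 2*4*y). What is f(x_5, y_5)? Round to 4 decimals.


Gradient descent on f(x,y) = 6*x^2 + 4*y^2.
Starting point: (-1.4431, 1.6711), alpha = 0.01
Step 1: grad_x = 2*6*-1.4431 = -17.3172, grad_y = 2*4*1.6711 = 13.3688
  x_1 = -1.4431 - 0.01*-17.3172 = -1.2699
  y_1 = 1.6711 - 0.01*13.3688 = 1.5374
Step 2: grad_x = 2*6*-1.2699 = -15.2391, grad_y = 2*4*1.5374 = 12.2993
  x_2 = -1.2699 - 0.01*-15.2391 = -1.1175
  y_2 = 1.5374 - 0.01*12.2993 = 1.4144
Step 3: grad_x = 2*6*-1.1175 = -13.4104, grad_y = 2*4*1.4144 = 11.3154
  x_3 = -1.1175 - 0.01*-13.4104 = -0.9834
  y_3 = 1.4144 - 0.01*11.3154 = 1.3013
Step 4: grad_x = 2*6*-0.9834 = -11.8012, grad_y = 2*4*1.3013 = 10.4101
  x_4 = -0.9834 - 0.01*-11.8012 = -0.8654
  y_4 = 1.3013 - 0.01*10.4101 = 1.1972
Step 5: grad_x = 2*6*-0.8654 = -10.385, grad_y = 2*4*1.1972 = 9.5773
  x_5 = -0.8654 - 0.01*-10.385 = -0.7616
  y_5 = 1.1972 - 0.01*9.5773 = 1.1014
f(-0.7616, 1.1014) = 6*(-0.7616)^2 + 4*1.1014^2 = 8.3322


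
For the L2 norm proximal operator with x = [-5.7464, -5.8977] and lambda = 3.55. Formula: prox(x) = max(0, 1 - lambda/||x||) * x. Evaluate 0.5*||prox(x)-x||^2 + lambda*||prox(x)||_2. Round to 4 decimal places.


Step 1: Compute ||x||.
||x|| = 8.2343
Step 2: Compute scaling factor.
scale = max(0, 1 - 3.55/8.2343) = 0.5689
Step 3: prox(x) = [-3.269, -3.3551]
||prox(x)|| = 4.6843
Step 4: Proximal objective.
0.5*||prox-x||^2 = 6.3013
lambda*||prox|| = 16.6293
Total = 22.9306


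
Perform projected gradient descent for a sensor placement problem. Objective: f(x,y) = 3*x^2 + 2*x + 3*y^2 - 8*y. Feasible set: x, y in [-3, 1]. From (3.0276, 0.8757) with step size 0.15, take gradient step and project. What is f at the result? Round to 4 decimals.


Step 1: Compute gradient at (3.0276, 0.8757).
grad_x = 2*3*3.0276 + 2 = 20.1656
grad_y = 2*3*0.8757 - 8 = -2.7458
Step 2: Gradient step.
x_raw = 3.0276 - 0.15*20.1656 = 0.0028
y_raw = 0.8757 - 0.15*-2.7458 = 1.2876
Step 3: Project onto [-3, 1].
x_proj = clip(0.0028) = 0.0028
y_proj = clip(1.2876) = 1.0
Step 4: Evaluate f.
f(0.0028, 1.0) = -4.9945


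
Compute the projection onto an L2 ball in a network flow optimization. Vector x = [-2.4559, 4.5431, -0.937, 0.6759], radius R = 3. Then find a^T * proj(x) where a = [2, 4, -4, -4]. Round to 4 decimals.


Step 1: Compute ||x|| (intermediates to 6 decimals).
||x|| = sqrt((-2.4559)^2 + 4.5431^2 + (-0.937)^2 + 0.6759^2) = 5.292071
Step 2: Project.
Since ||x|| > R, scale = R/||x|| = 3/5.292071 = 0.566886, proj(x) = scale * x
proj(x) = [-1.392215, 2.57542, -0.531172, 0.383158]
Step 3: Dot product.
a^T * proj(x) = 2*(-1.392215) + 4*2.57542 - 4*(-0.531172) - 4*0.383158 = 8.1093


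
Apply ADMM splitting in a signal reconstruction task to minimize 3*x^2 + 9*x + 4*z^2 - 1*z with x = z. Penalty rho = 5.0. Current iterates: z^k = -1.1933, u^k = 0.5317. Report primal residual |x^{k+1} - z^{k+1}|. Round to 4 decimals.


ADMM iteration with rho = 5.0, z^k = -1.1933, u^k = 0.5317
Step 1: x-update.
Minimize 3*x^2 + 9*x + (5.0/2)*(x + 1.1933 + 0.5317)^2
FOC: (2*3 + 5.0)*x = -9 + 5.0*(-1.1933 - 0.5317)
x^{k+1} = -1.6023
Step 2: z-update.
Minimize 4*z^2 - 1*z + (5.0/2)*(-1.6023 - z + 0.5317)^2
FOC: (2*4 + 5.0)*z = 1 + 5.0*(-1.6023 + 0.5317)
z^{k+1} = -0.3348
Step 3: u-update.
u^{k+1} = 0.5317 - 1.6023 + 0.3348 = -0.7357
Step 4: Primal residual = |-1.6023 + 0.3348| = 1.2674


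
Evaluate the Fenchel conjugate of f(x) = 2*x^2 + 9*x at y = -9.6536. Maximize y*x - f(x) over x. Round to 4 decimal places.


f*(y) = sup_x {y*x - a*x^2 - b*x} = sup_x {(y-b)*x - a*x^2}
FOC: (y - b) - 2a*x = 0 => x* = (y - b)/(2a)
x* = (-9.6536 - 9)/(2*2) = -4.6634
f*(-9.6536) = (y-b)^2/(4a) = (-9.6536 - 9)^2/(4*2)
= 347.9568/8 = 43.4946


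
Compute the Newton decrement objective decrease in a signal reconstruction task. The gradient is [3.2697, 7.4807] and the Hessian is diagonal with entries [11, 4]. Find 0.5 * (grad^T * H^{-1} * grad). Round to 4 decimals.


Step 1: H is diagonal, so H^(-1) * g = [0.2972, 1.8702].
Step 2: g^T H^(-1) g = sum_i g_i^2 / H_ii
  = (3.2697)^2/11 + (7.4807)^2/4
  = 0.9719 + 13.9902 = 14.9621
Step 3: Objective decrease = 0.5 * g^T H^(-1) g = 7.4811


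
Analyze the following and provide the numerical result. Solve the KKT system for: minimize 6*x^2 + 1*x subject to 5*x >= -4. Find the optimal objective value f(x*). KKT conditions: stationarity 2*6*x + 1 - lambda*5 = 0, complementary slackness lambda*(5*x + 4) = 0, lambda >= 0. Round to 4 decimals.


Step 1: Try lambda = 0 (constraint inactive).
Stationarity: 2*6*x + 1 = 0
x* = -1/(2*6) = -1/12 = -0.0833 (rounded; the exact value -1/12 is used below)
Check constraint: 5*-0.0833 = -0.4165 >= -4 -- satisfied.
Step 2: Compute optimal value.
f(x*) = 6*(-1/12)^2 + 1*(-1/12) = -0.0417


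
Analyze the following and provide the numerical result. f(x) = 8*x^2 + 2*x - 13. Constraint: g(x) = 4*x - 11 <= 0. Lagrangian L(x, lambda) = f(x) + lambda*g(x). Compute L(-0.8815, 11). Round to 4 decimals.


Step 1: Evaluate f(x).
f(-0.8815) = 8*(-0.8815)^2 + 2*(-0.8815) - 13 = -8.5467
Step 2: Evaluate g(x).
g(-0.8815) = 4*-0.8815 - 11 = -14.526
Step 3: Compute Lagrangian.
L = -8.5467 + 11*-14.526 = -168.3327


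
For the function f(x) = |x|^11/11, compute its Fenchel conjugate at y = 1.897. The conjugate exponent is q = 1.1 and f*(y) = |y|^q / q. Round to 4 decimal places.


The conjugate exponent q satisfies 1/p + 1/q = 1.
p = 11, so q = 11/(11 - 1) = 1.1
|y|^q = 1.897^1.1 = 2.0224
f*(1.897) = 2.0224 / 1.1 = 1.8386


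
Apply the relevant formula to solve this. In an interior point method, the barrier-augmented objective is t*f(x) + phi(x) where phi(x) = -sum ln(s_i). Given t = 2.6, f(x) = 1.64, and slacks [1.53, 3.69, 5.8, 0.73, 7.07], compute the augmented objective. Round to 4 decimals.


Step 1: Compute log-barrier.
ln values: [0.4253, 1.3056, 1.7579, -0.3147, 1.9559]
phi = -(0.4253 + 1.3056 + 1.7579 - 0.3147 + 1.9559) = -5.1299
Step 2: Compute augmented objective.
t*f(x) = 2.6*1.64 = 4.264
Total = 4.264 - 5.1299 = -0.8659


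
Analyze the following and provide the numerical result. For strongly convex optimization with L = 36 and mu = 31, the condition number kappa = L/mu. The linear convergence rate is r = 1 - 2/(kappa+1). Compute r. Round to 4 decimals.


Step 1: Compute the condition number.
kappa = L/mu = 36/31 = 1.1613
Step 2: Compute the convergence rate.
r = 1 - 2/(kappa + 1) = 1 - 2*mu/(L + mu) = (L - mu)/(L + mu) = 5/67 = 0.0746


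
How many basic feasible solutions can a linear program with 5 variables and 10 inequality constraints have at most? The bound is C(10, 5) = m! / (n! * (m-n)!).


Each vertex corresponds to some choice of n active constraints out of m, so the number of vertices is at most C(m, n) = m! / (n!(m-n)!).
m = 10, n = 5
Numerator: 10 * 9 * 8 * 7 * 6
Denominator: 5! = 120
C(10, 5) = 252


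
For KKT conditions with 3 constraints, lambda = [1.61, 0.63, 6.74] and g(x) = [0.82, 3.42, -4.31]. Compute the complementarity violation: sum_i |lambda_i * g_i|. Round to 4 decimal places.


KKT complementary slackness check:
lambda_1 * g_1 = 1.61 * 0.82 = 1.3202
lambda_2 * g_2 = 0.63 * 3.42 = 2.1546
lambda_3 * g_3 = 6.74 * -4.31 = -29.0494
Total violation = 1.3202 + 2.1546 + 29.0494 = 32.5242


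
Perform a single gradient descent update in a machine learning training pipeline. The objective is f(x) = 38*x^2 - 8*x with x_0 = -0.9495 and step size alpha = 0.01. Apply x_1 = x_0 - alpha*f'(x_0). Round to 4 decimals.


We compute the gradient at x_0 and apply the update.
f'(x) = 76*x - 8
f'(-0.9495) = 76*-0.9495 - 8 = -80.162
x_1 = -0.9495 - 0.01*-80.162 = -0.1479


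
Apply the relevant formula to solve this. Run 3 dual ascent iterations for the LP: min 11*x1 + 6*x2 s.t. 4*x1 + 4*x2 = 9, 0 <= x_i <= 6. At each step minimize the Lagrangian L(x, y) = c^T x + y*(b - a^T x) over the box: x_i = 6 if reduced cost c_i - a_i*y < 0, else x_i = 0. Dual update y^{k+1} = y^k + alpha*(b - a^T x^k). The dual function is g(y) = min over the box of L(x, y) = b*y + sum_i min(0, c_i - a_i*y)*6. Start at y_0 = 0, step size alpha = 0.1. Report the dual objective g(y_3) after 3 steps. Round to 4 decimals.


Dual ascent for LP: min 11*x1 + 6*x2, 4*x1 + 4*x2 = 9, 0 <= x_i <= 6
Step 1: y^k = 0.0, reduced costs: (11.0, 6.0)
  x^k = (0.0, 0.0), subgradient = b - a^T x = 9.0
  y^{k+1} = 0.0 + 0.1*9.0 = 0.9
Step 2: y^k = 0.9, reduced costs: (7.4, 2.4)
  x^k = (0.0, 0.0), subgradient = b - a^T x = 9.0
  y^{k+1} = 0.9 + 0.1*9.0 = 1.8
Step 3: y^k = 1.8, reduced costs: (3.8, -1.2)
  x^k = (0.0, 6.0), subgradient = b - a^T x = -15.0
  y^{k+1} = 1.8 + 0.1*-15.0 = 0.3
Dual objective at y_3 = 0.3: reduced costs (9.8, 4.8), box minimizer x = (0.0, 0.0)
g(y_3) = b*y + (c1 - a1*y)*x1 + (c2 - a2*y)*x2 = 9*0.3 + 9.8*0.0 + 4.8*0.0 = 2.7 + 0.0 + 0.0 = 2.7


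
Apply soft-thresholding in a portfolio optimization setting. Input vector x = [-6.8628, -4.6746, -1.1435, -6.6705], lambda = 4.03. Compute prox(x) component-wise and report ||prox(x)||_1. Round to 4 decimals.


Soft-thresholding with lambda = 4.03:
prox(-6.8628) = sign(-6.8628)*max(|-6.8628| - 4.03, 0) = -2.8328
prox(-4.6746) = sign(-4.6746)*max(|-4.6746| - 4.03, 0) = -0.6446
prox(-1.1435) = sign(-1.1435)*max(|-1.1435| - 4.03, 0) = 0.0
prox(-6.6705) = sign(-6.6705)*max(|-6.6705| - 4.03, 0) = -2.6405
prox(x) = [-2.8328, -0.6446, 0.0, -2.6405]
||prox(x)||_1 = 2.8328 + 0.6446 + 0.0 + 2.6405 = 6.1179


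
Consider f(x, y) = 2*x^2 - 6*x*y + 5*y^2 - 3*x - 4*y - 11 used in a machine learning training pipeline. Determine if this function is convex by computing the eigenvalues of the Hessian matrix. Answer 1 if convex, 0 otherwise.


The Hessian of f(x,y) = 2*x^2 - 6*x*y + 5*y^2 - 3*x - 4*y - 11 is:
H = [[4, -6], [-6, 10]]
Trace = 4 + 10 = 14
Determinant = 4*10 - (-6)^2 = 4
Discriminant = (14)^2 - 4*4 = 180.0
Eigenvalues: lambda_1 = 0.2918, lambda_2 = 13.7082
The function is convex.

1


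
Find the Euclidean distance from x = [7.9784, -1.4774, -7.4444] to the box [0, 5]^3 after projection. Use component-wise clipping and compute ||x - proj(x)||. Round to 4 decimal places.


Project each component onto [0, 5].
clip(7.9784) = 5.0, clip(-1.4774) = 0.0, clip(-7.4444) = 0.0
Projection = [5.0, 0.0, 0.0]
Squared diffs: [8.8709, 2.1827, 55.4191]
Distance = sqrt(66.4727) = 8.1531


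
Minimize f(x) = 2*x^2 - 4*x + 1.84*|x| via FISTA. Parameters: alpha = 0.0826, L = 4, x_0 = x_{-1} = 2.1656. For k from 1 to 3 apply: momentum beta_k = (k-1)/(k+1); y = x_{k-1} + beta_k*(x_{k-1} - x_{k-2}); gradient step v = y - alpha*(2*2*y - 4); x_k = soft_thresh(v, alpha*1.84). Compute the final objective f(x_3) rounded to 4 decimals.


FISTA on f(x) = 2*x^2 - 4*x + 1.84*|x|
L = 4, alpha = 0.0826
Iteration 1: beta = 0.0, y = 2.1656 + 0.0*(2.1656 - 2.1656) = 2.1656
  grad(y) = 4.6624, v = y - alpha*grad = 1.7805
  prox(v) = soft_thresh(1.7805, 0.152) = 1.6285
Iteration 2: beta = 0.3333, y = 1.6285 + 0.3333*(1.6285 - 2.1656) = 1.4495
  grad(y) = 1.7979, v = y - alpha*grad = 1.301
  prox(v) = soft_thresh(1.301, 0.152) = 1.149
Iteration 3: beta = 0.5, y = 1.149 + 0.5*(1.149 - 1.6285) = 0.9092
  grad(y) = -0.3631, v = y - alpha*grad = 0.9392
  prox(v) = soft_thresh(0.9392, 0.152) = 0.7872
f(x_3) = 2*0.7872^2 - 4*0.7872 + 1.84*|0.7872| = -0.461


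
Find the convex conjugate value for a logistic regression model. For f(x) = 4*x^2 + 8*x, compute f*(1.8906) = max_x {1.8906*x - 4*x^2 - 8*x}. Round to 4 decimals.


f*(y) = sup_x {y*x - a*x^2 - b*x} = sup_x {(y-b)*x - a*x^2}
FOC: (y - b) - 2a*x = 0 => x* = (y - b)/(2a)
x* = (1.8906 - 8)/(2*4) = -0.7637
f*(1.8906) = (y-b)^2/(4a) = (1.8906 - 8)^2/(4*4)
= 37.3248/16 = 2.3328


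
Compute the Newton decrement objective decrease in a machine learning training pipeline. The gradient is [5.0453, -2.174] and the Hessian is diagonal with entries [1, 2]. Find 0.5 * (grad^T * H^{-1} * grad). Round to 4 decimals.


Step 1: H is diagonal, so H^(-1) * g = [5.0453, -1.087].
Step 2: g^T H^(-1) g = sum_i g_i^2 / H_ii
  = (5.0453)^2/1 + (-2.174)^2/2
  = 25.4551 + 2.3631 = 27.8182
Step 3: Objective decrease = 0.5 * g^T H^(-1) g = 13.9091


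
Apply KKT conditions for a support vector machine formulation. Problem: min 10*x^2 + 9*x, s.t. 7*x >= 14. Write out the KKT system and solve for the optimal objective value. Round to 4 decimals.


Step 1: Try lambda = 0 (constraint inactive).
x_unc = -9/(2*10) = -0.45
Check: 7*-0.45 = -3.15 < 14 -- violated!
Step 2: Constraint must be active: 7*x = 14
x* = 14/7 = 2.0
lambda = (2*10*2.0 + 9)/7 = 7.0
Step 3: Compute optimal value.
f(x*) = 10*2.0^2 + 9*2.0 = 58.0


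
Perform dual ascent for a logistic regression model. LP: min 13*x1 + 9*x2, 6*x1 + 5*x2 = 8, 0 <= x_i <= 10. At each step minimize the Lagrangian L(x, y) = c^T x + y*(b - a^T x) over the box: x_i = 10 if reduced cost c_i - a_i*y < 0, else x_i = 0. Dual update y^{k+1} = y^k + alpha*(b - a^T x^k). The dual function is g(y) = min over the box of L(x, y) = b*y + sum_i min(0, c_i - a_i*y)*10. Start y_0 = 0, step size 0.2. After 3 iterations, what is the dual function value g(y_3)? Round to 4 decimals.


Dual ascent for LP: min 13*x1 + 9*x2, 6*x1 + 5*x2 = 8, 0 <= x_i <= 10
Step 1: y^k = 0.0, reduced costs: (13.0, 9.0)
  x^k = (0.0, 0.0), subgradient = b - a^T x = 8.0
  y^{k+1} = 0.0 + 0.2*8.0 = 1.6
Step 2: y^k = 1.6, reduced costs: (3.4, 1.0)
  x^k = (0.0, 0.0), subgradient = b - a^T x = 8.0
  y^{k+1} = 1.6 + 0.2*8.0 = 3.2
Step 3: y^k = 3.2, reduced costs: (-6.2, -7.0)
  x^k = (10.0, 10.0), subgradient = b - a^T x = -102.0
  y^{k+1} = 3.2 + 0.2*-102.0 = -17.2
Dual objective at y_3 = -17.2: reduced costs (116.2, 95.0), box minimizer x = (0.0, 0.0)
g(y_3) = b*y + (c1 - a1*y)*x1 + (c2 - a2*y)*x2 = 8*(-17.2) + 116.2*0.0 + 95.0*0.0 = -137.6 + 0.0 + 0.0 = -137.6


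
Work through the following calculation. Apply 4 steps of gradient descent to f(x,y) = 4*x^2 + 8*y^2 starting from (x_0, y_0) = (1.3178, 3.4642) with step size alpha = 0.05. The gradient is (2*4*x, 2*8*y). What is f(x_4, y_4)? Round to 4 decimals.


Gradient descent on f(x,y) = 4*x^2 + 8*y^2.
Starting point: (1.3178, 3.4642), alpha = 0.05
Step 1: grad_x = 2*4*1.3178 = 10.5424, grad_y = 2*8*3.4642 = 55.4272
  x_1 = 1.3178 - 0.05*10.5424 = 0.7907
  y_1 = 3.4642 - 0.05*55.4272 = 0.6928
Step 2: grad_x = 2*4*0.7907 = 6.3254, grad_y = 2*8*0.6928 = 11.0854
  x_2 = 0.7907 - 0.05*6.3254 = 0.4744
  y_2 = 0.6928 - 0.05*11.0854 = 0.1386
Step 3: grad_x = 2*4*0.4744 = 3.7953, grad_y = 2*8*0.1386 = 2.2171
  x_3 = 0.4744 - 0.05*3.7953 = 0.2846
  y_3 = 0.1386 - 0.05*2.2171 = 0.0277
Step 4: grad_x = 2*4*0.2846 = 2.2772, grad_y = 2*8*0.0277 = 0.4434
  x_4 = 0.2846 - 0.05*2.2772 = 0.1708
  y_4 = 0.0277 - 0.05*0.4434 = 0.0055
f(0.1708, 0.0055) = 4*0.1708^2 + 8*0.0055^2 = 0.1169


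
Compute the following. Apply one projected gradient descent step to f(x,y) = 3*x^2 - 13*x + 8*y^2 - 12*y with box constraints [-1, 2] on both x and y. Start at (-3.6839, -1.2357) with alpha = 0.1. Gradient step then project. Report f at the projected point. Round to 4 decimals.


Step 1: Compute gradient at (-3.6839, -1.2357).
grad_x = 2*3*-3.6839 - 13 = -35.1034
grad_y = 2*8*-1.2357 - 12 = -31.7712
Step 2: Gradient step.
x_raw = -3.6839 - 0.1*-35.1034 = -0.1736
y_raw = -1.2357 - 0.1*-31.7712 = 1.9414
Step 3: Project onto [-1, 2].
x_proj = clip(-0.1736) = -0.1736
y_proj = clip(1.9414) = 1.9414
Step 4: Evaluate f.
f(-0.1736, 1.9414) = 9.2025


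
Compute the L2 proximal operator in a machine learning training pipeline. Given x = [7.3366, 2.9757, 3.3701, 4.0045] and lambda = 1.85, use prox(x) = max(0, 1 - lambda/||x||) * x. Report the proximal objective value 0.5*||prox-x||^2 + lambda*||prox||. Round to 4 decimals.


Step 1: Compute ||x||.
||x|| = 9.4907
Step 2: Compute scaling factor.
scale = max(0, 1 - 1.85/9.4907) = 0.8051
Step 3: prox(x) = [5.9065, 2.3957, 2.7132, 3.2239]
||prox(x)|| = 7.6407
Step 4: Proximal objective.
0.5*||prox-x||^2 = 1.7113
lambda*||prox|| = 14.1353
Total = 15.8466


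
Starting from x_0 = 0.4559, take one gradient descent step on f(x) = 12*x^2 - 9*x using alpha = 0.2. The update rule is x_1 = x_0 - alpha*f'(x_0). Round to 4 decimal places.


We compute the gradient at x_0 and apply the update.
f'(x) = 24*x - 9
f'(0.4559) = 24*0.4559 - 9 = 1.9416
x_1 = 0.4559 - 0.2*1.9416 = 0.0676


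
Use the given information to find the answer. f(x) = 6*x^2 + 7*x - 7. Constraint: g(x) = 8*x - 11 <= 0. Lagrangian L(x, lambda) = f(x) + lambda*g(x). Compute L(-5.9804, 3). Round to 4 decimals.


Step 1: Evaluate f(x).
f(-5.9804) = 6*(-5.9804)^2 + 7*(-5.9804) - 7 = 165.7283
Step 2: Evaluate g(x).
g(-5.9804) = 8*-5.9804 - 11 = -58.8432
Step 3: Compute Lagrangian.
L = 165.7283 + 3*-58.8432 = -10.8013


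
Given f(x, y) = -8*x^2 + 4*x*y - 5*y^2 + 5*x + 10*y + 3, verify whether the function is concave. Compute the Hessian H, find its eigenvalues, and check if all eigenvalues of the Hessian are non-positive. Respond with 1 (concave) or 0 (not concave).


The Hessian of f(x,y) = -8*x^2 + 4*x*y - 5*y^2 + 5*x + 10*y + 3 is:
H = [[-16, 4], [4, -10]]
Trace = -16 - 10 = -26
Determinant = -16*-10 - (4)^2 = 144
Discriminant = (-26)^2 - 4*144 = 100.0
Eigenvalues: lambda_1 = -18.0, lambda_2 = -8.0
The function is concave.

1


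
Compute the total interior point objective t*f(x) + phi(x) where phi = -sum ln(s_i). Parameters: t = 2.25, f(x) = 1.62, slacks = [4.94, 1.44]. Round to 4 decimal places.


Step 1: Compute log-barrier.
ln values: [1.5974, 0.3646]
phi = -(1.5974 + 0.3646) = -1.962
Step 2: Compute augmented objective.
t*f(x) = 2.25*1.62 = 3.645
Total = 3.645 - 1.962 = 1.683


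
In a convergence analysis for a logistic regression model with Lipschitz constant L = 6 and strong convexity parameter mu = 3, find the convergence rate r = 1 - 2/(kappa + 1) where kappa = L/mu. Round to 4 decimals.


Step 1: Compute the condition number.
kappa = L/mu = 6/3 = 2.0
Step 2: Compute the convergence rate.
r = 1 - 2/(kappa + 1) = 1 - 2*mu/(L + mu) = (L - mu)/(L + mu) = 3/9 = 0.3333


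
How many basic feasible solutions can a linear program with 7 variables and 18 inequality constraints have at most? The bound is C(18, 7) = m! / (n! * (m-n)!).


Each vertex corresponds to some choice of n active constraints out of m, so the number of vertices is at most C(m, n) = m! / (n!(m-n)!).
m = 18, n = 7
Numerator: 18 * 17 * 16 * 15 * 14 * 13 * 12
Denominator: 7! = 5040
C(18, 7) = 31824


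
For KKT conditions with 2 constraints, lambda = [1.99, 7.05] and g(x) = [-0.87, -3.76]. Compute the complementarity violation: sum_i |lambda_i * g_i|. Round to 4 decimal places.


KKT complementary slackness check:
lambda_1 * g_1 = 1.99 * -0.87 = -1.7313
lambda_2 * g_2 = 7.05 * -3.76 = -26.508
Total violation = 1.7313 + 26.508 = 28.2393


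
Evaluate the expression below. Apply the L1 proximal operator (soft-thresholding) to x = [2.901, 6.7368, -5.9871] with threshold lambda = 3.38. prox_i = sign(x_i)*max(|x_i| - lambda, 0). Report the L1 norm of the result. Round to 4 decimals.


Soft-thresholding with lambda = 3.38:
prox(2.901) = sign(2.901)*max(|2.901| - 3.38, 0) = 0.0
prox(6.7368) = sign(6.7368)*max(|6.7368| - 3.38, 0) = 3.3568
prox(-5.9871) = sign(-5.9871)*max(|-5.9871| - 3.38, 0) = -2.6071
prox(x) = [0.0, 3.3568, -2.6071]
||prox(x)||_1 = 0.0 + 3.3568 + 2.6071 = 5.9639


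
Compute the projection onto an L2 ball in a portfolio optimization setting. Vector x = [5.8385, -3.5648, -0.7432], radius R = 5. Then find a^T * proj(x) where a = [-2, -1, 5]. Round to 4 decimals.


Step 1: Compute ||x|| (intermediates to 6 decimals).
||x|| = sqrt(5.8385^2 + (-3.5648)^2 + (-0.7432)^2) = 6.881005
Step 2: Project.
Since ||x|| > R, scale = R/||x|| = 5/6.881005 = 0.726638, proj(x) = scale * x
proj(x) = [4.242476, -2.590319, -0.540037]
Step 3: Dot product.
a^T * proj(x) = -2*4.242476 - 1*(-2.590319) + 5*(-0.540037) = -8.5948


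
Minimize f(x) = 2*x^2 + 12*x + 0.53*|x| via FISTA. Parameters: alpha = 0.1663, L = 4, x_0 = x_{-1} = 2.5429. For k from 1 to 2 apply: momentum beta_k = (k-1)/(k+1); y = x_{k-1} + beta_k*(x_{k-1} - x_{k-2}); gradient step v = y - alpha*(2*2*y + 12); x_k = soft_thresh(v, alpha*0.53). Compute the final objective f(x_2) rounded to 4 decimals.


FISTA on f(x) = 2*x^2 + 12*x + 0.53*|x|
L = 4, alpha = 0.1663
Iteration 1: beta = 0.0, y = 2.5429 + 0.0*(2.5429 - 2.5429) = 2.5429
  grad(y) = 22.1716, v = y - alpha*grad = -1.1442
  prox(v) = soft_thresh(-1.1442, 0.0881) = -1.0561
Iteration 2: beta = 0.3333, y = -1.0561 + 0.3333*(-1.0561 - 2.5429) = -2.2558
  grad(y) = 2.9769, v = y - alpha*grad = -2.7508
  prox(v) = soft_thresh(-2.7508, 0.0881) = -2.6627
f(x_2) = 2*(-2.6627)^2 + 12*(-2.6627) + 0.53*|-2.6627| = -16.3612


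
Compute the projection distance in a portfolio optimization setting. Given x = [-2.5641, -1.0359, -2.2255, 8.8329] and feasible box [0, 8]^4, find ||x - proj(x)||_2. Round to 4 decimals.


Project each component onto [0, 8].
clip(-2.5641) = 0.0, clip(-1.0359) = 0.0, clip(-2.2255) = 0.0, clip(8.8329) = 8.0
Projection = [0.0, 0.0, 0.0, 8.0]
Squared diffs: [6.5746, 1.0731, 4.9529, 0.6937]
Distance = sqrt(13.2943) = 3.6461


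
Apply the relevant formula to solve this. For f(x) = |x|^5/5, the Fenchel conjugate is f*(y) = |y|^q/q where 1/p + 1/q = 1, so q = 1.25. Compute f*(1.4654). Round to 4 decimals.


The conjugate exponent q satisfies 1/p + 1/q = 1.
p = 5, so q = 5/(5 - 1) = 1.25
|y|^q = 1.4654^1.25 = 1.6123
f*(1.4654) = 1.6123 / 1.25 = 1.2898


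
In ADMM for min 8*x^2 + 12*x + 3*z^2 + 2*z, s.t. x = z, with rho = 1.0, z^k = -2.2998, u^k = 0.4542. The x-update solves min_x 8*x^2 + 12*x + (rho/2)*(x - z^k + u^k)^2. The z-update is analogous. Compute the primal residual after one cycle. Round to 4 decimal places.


ADMM iteration with rho = 1.0, z^k = -2.2998, u^k = 0.4542
Step 1: x-update.
Minimize 8*x^2 + 12*x + (1.0/2)*(x + 2.2998 + 0.4542)^2
FOC: (2*8 + 1.0)*x = -12 + 1.0*(-2.2998 - 0.4542)
x^{k+1} = -0.8679
Step 2: z-update.
Minimize 3*z^2 + 2*z + (1.0/2)*(-0.8679 - z + 0.4542)^2
FOC: (2*3 + 1.0)*z = -2 + 1.0*(-0.8679 + 0.4542)
z^{k+1} = -0.3448
Step 3: u-update.
u^{k+1} = 0.4542 - 0.8679 + 0.3448 = -0.0689
Step 4: Primal residual = |-0.8679 + 0.3448| = 0.5231


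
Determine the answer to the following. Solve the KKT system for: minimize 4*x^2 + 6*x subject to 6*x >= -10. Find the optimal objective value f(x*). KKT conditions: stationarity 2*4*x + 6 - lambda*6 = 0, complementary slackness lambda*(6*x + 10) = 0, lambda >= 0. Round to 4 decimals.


Step 1: Try lambda = 0 (constraint inactive).
Stationarity: 2*4*x + 6 = 0
x* = -6/(2*4) = -0.75
Check constraint: 6*-0.75 = -4.5 >= -10 -- satisfied.
Step 2: Compute optimal value.
f(x*) = 4*(-0.75)^2 + 6*(-0.75) = -2.25


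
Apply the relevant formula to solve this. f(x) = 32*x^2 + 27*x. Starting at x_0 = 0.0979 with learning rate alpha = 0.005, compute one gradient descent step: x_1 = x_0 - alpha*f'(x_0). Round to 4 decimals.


We compute the gradient at x_0 and apply the update.
f'(x) = 64*x + 27
f'(0.0979) = 64*0.0979 + 27 = 33.2656
x_1 = 0.0979 - 0.005*33.2656 = -0.0684


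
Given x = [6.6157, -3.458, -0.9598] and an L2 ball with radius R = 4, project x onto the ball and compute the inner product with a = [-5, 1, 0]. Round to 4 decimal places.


Step 1: Compute ||x|| (intermediates to 6 decimals).
||x|| = sqrt(6.6157^2 + (-3.458)^2 + (-0.9598)^2) = 7.526385
Step 2: Project.
Since ||x|| > R, scale = R/||x|| = 4/7.526385 = 0.531464, proj(x) = scale * x
proj(x) = [3.516006, -1.837803, -0.510099]
Step 3: Dot product.
a^T * proj(x) = -5*3.516006 + 1*(-1.837803) + 0*(-0.510099) = -19.4178


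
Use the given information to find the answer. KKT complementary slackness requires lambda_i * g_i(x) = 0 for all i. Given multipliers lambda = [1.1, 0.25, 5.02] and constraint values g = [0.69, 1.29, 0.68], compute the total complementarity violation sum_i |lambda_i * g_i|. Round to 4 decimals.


KKT complementary slackness check:
lambda_1 * g_1 = 1.1 * 0.69 = 0.759
lambda_2 * g_2 = 0.25 * 1.29 = 0.3225
lambda_3 * g_3 = 5.02 * 0.68 = 3.4136
Total violation = 0.759 + 0.3225 + 3.4136 = 4.4951


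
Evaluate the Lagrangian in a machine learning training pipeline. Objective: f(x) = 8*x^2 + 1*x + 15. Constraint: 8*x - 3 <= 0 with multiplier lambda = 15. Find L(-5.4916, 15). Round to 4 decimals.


Step 1: Evaluate f(x).
f(-5.4916) = 8*(-5.4916)^2 + 1*(-5.4916) + 15 = 250.7698
Step 2: Evaluate g(x).
g(-5.4916) = 8*-5.4916 - 3 = -46.9328
Step 3: Compute Lagrangian.
L = 250.7698 + 15*-46.9328 = -453.2222


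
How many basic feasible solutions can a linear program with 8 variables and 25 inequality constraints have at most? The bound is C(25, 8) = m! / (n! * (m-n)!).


Each vertex corresponds to some choice of n active constraints out of m, so the number of vertices is at most C(m, n) = m! / (n!(m-n)!).
m = 25, n = 8
Numerator: 25 * 24 * 23 * 22 * 21 * 20 * 19 * 18
Denominator: 8! = 40320
C(25, 8) = 1081575


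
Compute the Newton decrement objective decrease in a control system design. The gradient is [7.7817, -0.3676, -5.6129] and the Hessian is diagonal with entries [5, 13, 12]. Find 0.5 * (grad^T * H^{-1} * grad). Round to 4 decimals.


Step 1: H is diagonal, so H^(-1) * g = [1.5563, -0.0283, -0.4677].
Step 2: g^T H^(-1) g = sum_i g_i^2 / H_ii
  = (7.7817)^2/5 + (-0.3676)^2/13 + (-5.6129)^2/12
  = 12.111 + 0.0104 + 2.6254 = 14.7468
Step 3: Objective decrease = 0.5 * g^T H^(-1) g = 7.3734


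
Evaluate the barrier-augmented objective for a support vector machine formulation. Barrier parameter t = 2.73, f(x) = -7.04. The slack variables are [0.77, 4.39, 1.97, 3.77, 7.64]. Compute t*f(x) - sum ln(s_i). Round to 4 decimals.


Step 1: Compute log-barrier.
ln values: [-0.2614, 1.4793, 0.678, 1.3271, 2.0334]
phi = -(-0.2614 + 1.4793 + 0.678 + 1.3271 + 2.0334) = -5.2565
Step 2: Compute augmented objective.
t*f(x) = 2.73*-7.04 = -19.2192
Total = -19.2192 - 5.2565 = -24.4757


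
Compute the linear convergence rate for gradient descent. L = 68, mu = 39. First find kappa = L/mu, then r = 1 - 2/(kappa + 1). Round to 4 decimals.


Step 1: Compute the condition number.
kappa = L/mu = 68/39 = 1.7436
Step 2: Compute the convergence rate.
r = 1 - 2/(kappa + 1) = 1 - 2*mu/(L + mu) = (L - mu)/(L + mu) = 29/107 = 0.271


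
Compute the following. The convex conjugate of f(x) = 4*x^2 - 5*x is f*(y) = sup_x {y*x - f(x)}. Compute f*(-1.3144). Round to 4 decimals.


f*(y) = sup_x {y*x - a*x^2 - b*x} = sup_x {(y-b)*x - a*x^2}
FOC: (y - b) - 2a*x = 0 => x* = (y - b)/(2a)
x* = (-1.3144 + 5)/(2*4) = 0.4607
f*(-1.3144) = (y-b)^2/(4a) = (-1.3144 + 5)^2/(4*4)
= 13.5836/16 = 0.849


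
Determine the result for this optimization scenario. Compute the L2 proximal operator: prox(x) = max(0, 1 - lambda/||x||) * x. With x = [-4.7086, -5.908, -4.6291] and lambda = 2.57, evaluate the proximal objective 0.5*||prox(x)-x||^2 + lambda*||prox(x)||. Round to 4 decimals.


Step 1: Compute ||x||.
||x|| = 8.8602
Step 2: Compute scaling factor.
scale = max(0, 1 - 2.57/8.8602) = 0.7099
Step 3: prox(x) = [-3.3428, -4.1943, -3.2864]
||prox(x)|| = 6.2902
Step 4: Proximal objective.
0.5*||prox-x||^2 = 3.3025
lambda*||prox|| = 16.1658
Total = 19.4684


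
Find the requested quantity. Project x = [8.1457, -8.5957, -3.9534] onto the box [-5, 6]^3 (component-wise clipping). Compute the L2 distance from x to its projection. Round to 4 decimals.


Project each component onto [-5, 6].
clip(8.1457) = 6.0, clip(-8.5957) = -5.0, clip(-3.9534) = -3.9534
Projection = [6.0, -5.0, -3.9534]
Squared diffs: [4.604, 12.9291, 0.0]
Distance = sqrt(17.5331) = 4.1873


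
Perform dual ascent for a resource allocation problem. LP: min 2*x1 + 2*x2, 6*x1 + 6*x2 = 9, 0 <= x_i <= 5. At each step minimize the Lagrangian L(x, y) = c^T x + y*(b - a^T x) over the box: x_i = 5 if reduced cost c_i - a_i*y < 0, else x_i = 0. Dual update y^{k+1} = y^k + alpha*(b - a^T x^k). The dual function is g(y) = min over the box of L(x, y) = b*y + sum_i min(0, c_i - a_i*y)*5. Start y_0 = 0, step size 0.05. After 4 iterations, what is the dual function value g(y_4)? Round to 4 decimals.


Dual ascent for LP: min 2*x1 + 2*x2, 6*x1 + 6*x2 = 9, 0 <= x_i <= 5
Step 1: y^k = 0.0, reduced costs: (2.0, 2.0)
  x^k = (0.0, 0.0), subgradient = b - a^T x = 9.0
  y^{k+1} = 0.0 + 0.05*9.0 = 0.45
Step 2: y^k = 0.45, reduced costs: (-0.7, -0.7)
  x^k = (5.0, 5.0), subgradient = b - a^T x = -51.0
  y^{k+1} = 0.45 + 0.05*-51.0 = -2.1
Step 3: y^k = -2.1, reduced costs: (14.6, 14.6)
  x^k = (0.0, 0.0), subgradient = b - a^T x = 9.0
  y^{k+1} = -2.1 + 0.05*9.0 = -1.65
Step 4: y^k = -1.65, reduced costs: (11.9, 11.9)
  x^k = (0.0, 0.0), subgradient = b - a^T x = 9.0
  y^{k+1} = -1.65 + 0.05*9.0 = -1.2
Dual objective at y_4 = -1.2: reduced costs (9.2, 9.2), box minimizer x = (0.0, 0.0)
g(y_4) = b*y + (c1 - a1*y)*x1 + (c2 - a2*y)*x2 = 9*(-1.2) + 9.2*0.0 + 9.2*0.0 = -10.8 + 0.0 + 0.0 = -10.8


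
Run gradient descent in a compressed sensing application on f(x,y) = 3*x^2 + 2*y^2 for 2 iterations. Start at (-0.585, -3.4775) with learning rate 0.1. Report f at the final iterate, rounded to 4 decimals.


Gradient descent on f(x,y) = 3*x^2 + 2*y^2.
Starting point: (-0.585, -3.4775), alpha = 0.1
Step 1: grad_x = 2*3*-0.585 = -3.51, grad_y = 2*2*-3.4775 = -13.91
  x_1 = -0.585 - 0.1*-3.51 = -0.234
  y_1 = -3.4775 - 0.1*-13.91 = -2.0865
Step 2: grad_x = 2*3*-0.234 = -1.404, grad_y = 2*2*-2.0865 = -8.346
  x_2 = -0.234 - 0.1*-1.404 = -0.0936
  y_2 = -2.0865 - 0.1*-8.346 = -1.2519
f(-0.0936, -1.2519) = 3*(-0.0936)^2 + 2*(-1.2519)^2 = 3.1608
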